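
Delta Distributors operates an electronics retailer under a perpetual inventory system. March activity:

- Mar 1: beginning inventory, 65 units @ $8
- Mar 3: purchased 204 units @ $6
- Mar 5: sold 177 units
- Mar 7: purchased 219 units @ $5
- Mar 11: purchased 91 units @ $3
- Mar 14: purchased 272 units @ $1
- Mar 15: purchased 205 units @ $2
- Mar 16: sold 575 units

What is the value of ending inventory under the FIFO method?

Ending inventory = $509

Mar 5, 177 sold [FIFO — oldest first]: 65 @ $8 + 112 @ $6 = $1,192
Mar 16, 575 sold [FIFO — oldest first]: 92 @ $6 + 219 @ $5 + 91 @ $3 + 173 @ $1 = $2,093
Total COGS = $1,192 + $2,093 = $3,285
Ending inventory: 99 @ $1 + 205 @ $2 = $509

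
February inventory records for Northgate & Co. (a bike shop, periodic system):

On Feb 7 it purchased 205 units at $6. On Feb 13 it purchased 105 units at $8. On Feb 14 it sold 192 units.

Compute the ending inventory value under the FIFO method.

Feb 14, 192 sold [FIFO — oldest first]: 192 @ $6 = $1,152
Ending inventory: 13 @ $6 + 105 @ $8 = $918

Ending inventory = $918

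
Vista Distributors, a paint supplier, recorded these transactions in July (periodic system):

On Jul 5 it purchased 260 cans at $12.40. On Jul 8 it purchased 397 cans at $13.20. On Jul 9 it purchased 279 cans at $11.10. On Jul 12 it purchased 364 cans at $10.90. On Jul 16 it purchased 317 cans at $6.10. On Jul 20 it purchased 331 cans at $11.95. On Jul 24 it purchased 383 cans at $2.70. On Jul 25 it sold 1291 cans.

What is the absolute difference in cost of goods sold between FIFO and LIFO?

FIFO COGS: 260 @ $12.40 + 397 @ $13.20 + 279 @ $11.10 + 355 @ $10.90 = $15,430.80
LIFO COGS: 383 @ $2.70 + 331 @ $11.95 + 317 @ $6.10 + 260 @ $10.90 = $9,757.25
Difference = |$15,430.80 − $9,757.25| = $5,673.55

$5,673.55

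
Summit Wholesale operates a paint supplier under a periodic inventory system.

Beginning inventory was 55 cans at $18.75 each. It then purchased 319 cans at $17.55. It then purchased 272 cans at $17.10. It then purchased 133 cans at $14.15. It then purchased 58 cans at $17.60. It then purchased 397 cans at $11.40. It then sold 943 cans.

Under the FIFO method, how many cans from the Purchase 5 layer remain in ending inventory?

Sale 1 (943) [FIFO — oldest first]: 55 @ $18.75 + 319 @ $17.55 + 272 @ $17.10 + 133 @ $14.15 + 58 @ $17.60 + 106 @ $11.40 = $15,392.05
Ending inventory: 291 @ $11.40 = $3,317.40

291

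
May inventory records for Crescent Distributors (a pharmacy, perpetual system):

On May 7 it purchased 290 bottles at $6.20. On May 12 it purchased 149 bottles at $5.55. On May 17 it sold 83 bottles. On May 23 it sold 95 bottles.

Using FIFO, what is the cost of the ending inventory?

May 17, 83 sold [FIFO — oldest first]: 83 @ $6.20 = $514.60
May 23, 95 sold [FIFO — oldest first]: 95 @ $6.20 = $589.00
Total COGS = $514.60 + $589.00 = $1,103.60
Ending inventory: 112 @ $6.20 + 149 @ $5.55 = $1,521.35

Ending inventory = $1,521.35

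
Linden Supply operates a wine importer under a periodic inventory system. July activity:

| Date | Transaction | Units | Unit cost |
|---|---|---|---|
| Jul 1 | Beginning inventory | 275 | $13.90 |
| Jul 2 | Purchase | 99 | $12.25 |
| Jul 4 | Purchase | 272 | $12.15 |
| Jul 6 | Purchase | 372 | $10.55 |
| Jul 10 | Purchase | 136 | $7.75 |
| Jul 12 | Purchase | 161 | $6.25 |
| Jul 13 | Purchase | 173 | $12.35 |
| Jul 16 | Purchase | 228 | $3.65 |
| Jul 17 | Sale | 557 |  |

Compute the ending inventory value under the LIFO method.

Ending inventory = $13,349.90

Jul 17, 557 sold [LIFO — newest first]: 228 @ $3.65 + 173 @ $12.35 + 156 @ $6.25 = $3,943.75
Ending inventory: 275 @ $13.90 + 99 @ $12.25 + 272 @ $12.15 + 372 @ $10.55 + 136 @ $7.75 + 5 @ $6.25 = $13,349.90
Check: goods available $17,293.65 = COGS $3,943.75 + ending $13,349.90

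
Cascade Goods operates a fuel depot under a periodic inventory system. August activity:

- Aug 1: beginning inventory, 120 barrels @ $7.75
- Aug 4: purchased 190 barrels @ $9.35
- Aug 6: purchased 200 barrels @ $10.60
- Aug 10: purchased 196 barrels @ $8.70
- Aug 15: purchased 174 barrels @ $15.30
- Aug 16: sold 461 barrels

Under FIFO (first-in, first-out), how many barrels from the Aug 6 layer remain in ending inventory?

Aug 16, 461 sold [FIFO — oldest first]: 120 @ $7.75 + 190 @ $9.35 + 151 @ $10.60 = $4,307.10
Ending inventory: 49 @ $10.60 + 196 @ $8.70 + 174 @ $15.30 = $4,886.80

49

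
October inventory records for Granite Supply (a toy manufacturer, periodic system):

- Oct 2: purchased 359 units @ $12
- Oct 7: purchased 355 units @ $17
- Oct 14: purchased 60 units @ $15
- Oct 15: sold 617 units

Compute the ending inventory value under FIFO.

Ending inventory = $2,549

Oct 15, 617 sold [FIFO — oldest first]: 359 @ $12 + 258 @ $17 = $8,694
Ending inventory: 97 @ $17 + 60 @ $15 = $2,549
Check: goods available $11,243 = COGS $8,694 + ending $2,549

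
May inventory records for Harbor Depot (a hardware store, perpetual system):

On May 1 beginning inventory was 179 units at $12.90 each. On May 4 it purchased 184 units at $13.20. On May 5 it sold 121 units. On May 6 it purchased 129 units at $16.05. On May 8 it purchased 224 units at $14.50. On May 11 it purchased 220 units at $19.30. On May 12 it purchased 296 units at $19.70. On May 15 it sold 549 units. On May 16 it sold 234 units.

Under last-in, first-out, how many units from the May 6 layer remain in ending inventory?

May 5, 121 sold [LIFO — newest first]: 121 @ $13.20 = $1,597.20
May 15, 549 sold [LIFO — newest first]: 296 @ $19.70 + 220 @ $19.30 + 33 @ $14.50 = $10,555.70
May 16, 234 sold [LIFO — newest first]: 191 @ $14.50 + 43 @ $16.05 = $3,459.65
Total COGS = $1,597.20 + $10,555.70 + $3,459.65 = $15,612.55
Ending inventory: 179 @ $12.90 + 63 @ $13.20 + 86 @ $16.05 = $4,521.00

86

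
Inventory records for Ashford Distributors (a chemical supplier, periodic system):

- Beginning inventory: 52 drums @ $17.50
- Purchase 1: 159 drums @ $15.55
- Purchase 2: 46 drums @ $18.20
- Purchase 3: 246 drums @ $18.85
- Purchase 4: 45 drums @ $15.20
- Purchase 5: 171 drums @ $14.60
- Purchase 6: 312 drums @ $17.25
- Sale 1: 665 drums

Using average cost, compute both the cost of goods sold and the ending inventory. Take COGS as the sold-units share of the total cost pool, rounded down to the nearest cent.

COGS = $11,235.56; ending inventory = $6,183.79

Sale 1, sell 665: 665/1031 × $17,419.35 → $11,235.56
Ending inventory (cost pool remaining) = $6,183.79
Check: goods available $17,419.35 = COGS $11,235.56 + ending $6,183.79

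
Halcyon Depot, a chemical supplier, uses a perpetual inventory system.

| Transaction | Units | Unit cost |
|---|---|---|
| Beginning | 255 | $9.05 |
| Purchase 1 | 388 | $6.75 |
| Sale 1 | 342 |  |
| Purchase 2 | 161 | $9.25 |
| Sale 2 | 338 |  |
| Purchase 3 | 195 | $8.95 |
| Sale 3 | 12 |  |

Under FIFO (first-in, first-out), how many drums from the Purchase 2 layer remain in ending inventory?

112

Sale 1 (342) [FIFO — oldest first]: 255 @ $9.05 + 87 @ $6.75 = $2,895.00
Sale 2 (338) [FIFO — oldest first]: 301 @ $6.75 + 37 @ $9.25 = $2,374.00
Sale 3 (12) [FIFO — oldest first]: 12 @ $9.25 = $111.00
Total COGS = $2,895.00 + $2,374.00 + $111.00 = $5,380.00
Ending inventory: 112 @ $9.25 + 195 @ $8.95 = $2,781.25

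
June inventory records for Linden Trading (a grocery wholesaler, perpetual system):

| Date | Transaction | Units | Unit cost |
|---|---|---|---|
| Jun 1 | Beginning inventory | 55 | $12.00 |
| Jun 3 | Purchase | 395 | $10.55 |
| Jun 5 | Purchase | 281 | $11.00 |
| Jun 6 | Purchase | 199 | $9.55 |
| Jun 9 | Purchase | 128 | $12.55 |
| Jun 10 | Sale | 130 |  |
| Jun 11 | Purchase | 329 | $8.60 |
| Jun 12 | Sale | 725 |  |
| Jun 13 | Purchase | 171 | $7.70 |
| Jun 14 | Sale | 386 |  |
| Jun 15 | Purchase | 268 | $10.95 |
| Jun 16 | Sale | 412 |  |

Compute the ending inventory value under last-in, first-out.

Ending inventory = $1,904.90

Jun 10, 130 sold [LIFO — newest first]: 128 @ $12.55 + 2 @ $9.55 = $1,625.50
Jun 12, 725 sold [LIFO — newest first]: 329 @ $8.60 + 197 @ $9.55 + 199 @ $11.00 = $6,899.75
Jun 14, 386 sold [LIFO — newest first]: 171 @ $7.70 + 82 @ $11.00 + 133 @ $10.55 = $3,621.85
Jun 16, 412 sold [LIFO — newest first]: 268 @ $10.95 + 144 @ $10.55 = $4,453.80
Total COGS = $1,625.50 + $6,899.75 + $3,621.85 + $4,453.80 = $16,600.90
Ending inventory: 55 @ $12.00 + 118 @ $10.55 = $1,904.90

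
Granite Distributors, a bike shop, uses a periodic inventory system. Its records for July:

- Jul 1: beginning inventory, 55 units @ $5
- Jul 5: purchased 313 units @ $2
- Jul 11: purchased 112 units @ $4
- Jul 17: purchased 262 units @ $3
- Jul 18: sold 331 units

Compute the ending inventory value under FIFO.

Ending inventory = $1,308

Jul 18, 331 sold [FIFO — oldest first]: 55 @ $5 + 276 @ $2 = $827
Ending inventory: 37 @ $2 + 112 @ $4 + 262 @ $3 = $1,308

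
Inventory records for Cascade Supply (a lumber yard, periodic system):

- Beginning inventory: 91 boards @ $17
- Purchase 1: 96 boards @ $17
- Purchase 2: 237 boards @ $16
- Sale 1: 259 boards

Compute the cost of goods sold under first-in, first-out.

Sale 1 (259) [FIFO — oldest first]: 91 @ $17 + 96 @ $17 + 72 @ $16 = $4,331
Ending inventory: 165 @ $16 = $2,640

COGS = $4,331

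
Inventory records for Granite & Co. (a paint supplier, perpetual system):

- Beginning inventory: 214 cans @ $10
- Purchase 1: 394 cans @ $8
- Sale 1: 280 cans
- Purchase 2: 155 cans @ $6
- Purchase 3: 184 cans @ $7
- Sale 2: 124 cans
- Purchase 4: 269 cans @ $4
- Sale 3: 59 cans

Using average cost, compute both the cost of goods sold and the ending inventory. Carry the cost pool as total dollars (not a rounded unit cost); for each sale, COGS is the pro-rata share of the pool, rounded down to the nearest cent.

After Beginning: 214 on hand, pool $2,140.00 (≈ $10.0000 each)
After Purchase 1: 608 on hand, pool $5,292.00 (≈ $8.7039 each)
Sale 1, sell 280: 280/608 × $5,292.00 → $2,437.10
After Purchase 2: 483 on hand, pool $3,784.90 (≈ $7.8362 each)
After Purchase 3: 667 on hand, pool $5,072.90 (≈ $7.6055 each)
Sale 2, sell 124: 124/667 × $5,072.90 → $943.08
After Purchase 4: 812 on hand, pool $5,205.82 (≈ $6.4111 each)
Sale 3, sell 59: 59/812 × $5,205.82 → $378.25
Total COGS = $2,437.10 + $943.08 + $378.25 = $3,758.43
Ending inventory (cost pool remaining) = $4,827.57

COGS = $3,758.43; ending inventory = $4,827.57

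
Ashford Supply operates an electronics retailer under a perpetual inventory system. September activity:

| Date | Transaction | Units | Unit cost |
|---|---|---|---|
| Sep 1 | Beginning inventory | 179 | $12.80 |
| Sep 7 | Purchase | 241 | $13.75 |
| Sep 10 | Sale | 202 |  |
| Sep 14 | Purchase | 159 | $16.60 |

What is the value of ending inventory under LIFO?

Ending inventory = $5,466.85

Sep 10, 202 sold [LIFO — newest first]: 202 @ $13.75 = $2,777.50
Ending inventory: 179 @ $12.80 + 39 @ $13.75 + 159 @ $16.60 = $5,466.85
Check: goods available $8,244.35 = COGS $2,777.50 + ending $5,466.85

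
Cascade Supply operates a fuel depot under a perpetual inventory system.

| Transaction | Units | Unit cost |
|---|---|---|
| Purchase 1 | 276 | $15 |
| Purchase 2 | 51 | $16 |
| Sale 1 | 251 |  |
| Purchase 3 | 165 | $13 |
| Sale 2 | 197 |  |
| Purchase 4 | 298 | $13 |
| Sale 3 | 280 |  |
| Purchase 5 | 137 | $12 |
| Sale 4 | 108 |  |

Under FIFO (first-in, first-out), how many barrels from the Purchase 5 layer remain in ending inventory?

91

Sale 1 (251) [FIFO — oldest first]: 251 @ $15 = $3,765
Sale 2 (197) [FIFO — oldest first]: 25 @ $15 + 51 @ $16 + 121 @ $13 = $2,764
Sale 3 (280) [FIFO — oldest first]: 44 @ $13 + 236 @ $13 = $3,640
Sale 4 (108) [FIFO — oldest first]: 62 @ $13 + 46 @ $12 = $1,358
Total COGS = $3,765 + $2,764 + $3,640 + $1,358 = $11,527
Ending inventory: 91 @ $12 = $1,092
Check: goods available $12,619 = COGS $11,527 + ending $1,092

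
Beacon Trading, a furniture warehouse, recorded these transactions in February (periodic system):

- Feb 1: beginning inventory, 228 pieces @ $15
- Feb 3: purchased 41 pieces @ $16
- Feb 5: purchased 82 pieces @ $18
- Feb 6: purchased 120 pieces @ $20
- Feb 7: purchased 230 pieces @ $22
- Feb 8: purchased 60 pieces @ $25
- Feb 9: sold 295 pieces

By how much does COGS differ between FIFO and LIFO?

FIFO COGS: 228 @ $15 + 41 @ $16 + 26 @ $18 = $4,544
LIFO COGS: 60 @ $25 + 230 @ $22 + 5 @ $20 = $6,660
Difference = |$4,544 − $6,660| = $2,116

$2,116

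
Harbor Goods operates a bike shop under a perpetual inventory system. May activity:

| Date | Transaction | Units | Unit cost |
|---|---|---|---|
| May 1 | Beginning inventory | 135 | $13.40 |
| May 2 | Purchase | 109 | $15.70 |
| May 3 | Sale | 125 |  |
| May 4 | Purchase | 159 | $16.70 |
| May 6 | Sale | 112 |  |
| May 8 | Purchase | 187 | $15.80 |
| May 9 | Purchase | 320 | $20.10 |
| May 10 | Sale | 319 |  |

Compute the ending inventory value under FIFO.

May 3, 125 sold [FIFO — oldest first]: 125 @ $13.40 = $1,675.00
May 6, 112 sold [FIFO — oldest first]: 10 @ $13.40 + 102 @ $15.70 = $1,735.40
May 10, 319 sold [FIFO — oldest first]: 7 @ $15.70 + 159 @ $16.70 + 153 @ $15.80 = $5,182.60
Total COGS = $1,675.00 + $1,735.40 + $5,182.60 = $8,593.00
Ending inventory: 34 @ $15.80 + 320 @ $20.10 = $6,969.20

Ending inventory = $6,969.20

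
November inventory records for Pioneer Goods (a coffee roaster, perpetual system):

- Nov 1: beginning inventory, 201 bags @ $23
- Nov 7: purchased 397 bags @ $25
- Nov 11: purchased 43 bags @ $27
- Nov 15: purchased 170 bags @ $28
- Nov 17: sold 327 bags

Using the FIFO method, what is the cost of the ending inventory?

Nov 17, 327 sold [FIFO — oldest first]: 201 @ $23 + 126 @ $25 = $7,773
Ending inventory: 271 @ $25 + 43 @ $27 + 170 @ $28 = $12,696

Ending inventory = $12,696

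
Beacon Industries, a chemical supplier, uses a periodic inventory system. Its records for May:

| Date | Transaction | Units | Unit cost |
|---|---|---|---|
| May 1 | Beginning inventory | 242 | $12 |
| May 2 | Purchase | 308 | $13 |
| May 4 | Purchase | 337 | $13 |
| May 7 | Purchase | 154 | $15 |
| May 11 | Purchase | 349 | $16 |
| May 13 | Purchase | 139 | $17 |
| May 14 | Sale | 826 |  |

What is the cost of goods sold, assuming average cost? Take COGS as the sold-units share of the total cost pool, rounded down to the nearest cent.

May 14, sell 826: 826/1529 × $21,546.00 → $11,639.63
Ending inventory (cost pool remaining) = $9,906.37

COGS = $11,639.63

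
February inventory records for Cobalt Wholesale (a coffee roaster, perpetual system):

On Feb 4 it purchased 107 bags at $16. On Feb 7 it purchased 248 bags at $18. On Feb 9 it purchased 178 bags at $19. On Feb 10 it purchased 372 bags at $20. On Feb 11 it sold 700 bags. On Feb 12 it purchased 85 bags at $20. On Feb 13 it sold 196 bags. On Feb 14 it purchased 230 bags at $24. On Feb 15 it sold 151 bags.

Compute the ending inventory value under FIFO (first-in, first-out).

Ending inventory = $4,152

Feb 11, 700 sold [FIFO — oldest first]: 107 @ $16 + 248 @ $18 + 178 @ $19 + 167 @ $20 = $12,898
Feb 13, 196 sold [FIFO — oldest first]: 196 @ $20 = $3,920
Feb 15, 151 sold [FIFO — oldest first]: 9 @ $20 + 85 @ $20 + 57 @ $24 = $3,248
Total COGS = $12,898 + $3,920 + $3,248 = $20,066
Ending inventory: 173 @ $24 = $4,152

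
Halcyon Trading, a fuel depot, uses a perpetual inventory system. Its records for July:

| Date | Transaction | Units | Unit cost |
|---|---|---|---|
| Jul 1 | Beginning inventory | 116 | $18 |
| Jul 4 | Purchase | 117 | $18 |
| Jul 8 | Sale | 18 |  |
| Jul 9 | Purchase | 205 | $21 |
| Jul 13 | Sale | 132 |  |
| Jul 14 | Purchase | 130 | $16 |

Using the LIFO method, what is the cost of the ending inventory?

Ending inventory = $7,483

Jul 8, 18 sold [LIFO — newest first]: 18 @ $18 = $324
Jul 13, 132 sold [LIFO — newest first]: 132 @ $21 = $2,772
Total COGS = $324 + $2,772 = $3,096
Ending inventory: 116 @ $18 + 99 @ $18 + 73 @ $21 + 130 @ $16 = $7,483
Check: goods available $10,579 = COGS $3,096 + ending $7,483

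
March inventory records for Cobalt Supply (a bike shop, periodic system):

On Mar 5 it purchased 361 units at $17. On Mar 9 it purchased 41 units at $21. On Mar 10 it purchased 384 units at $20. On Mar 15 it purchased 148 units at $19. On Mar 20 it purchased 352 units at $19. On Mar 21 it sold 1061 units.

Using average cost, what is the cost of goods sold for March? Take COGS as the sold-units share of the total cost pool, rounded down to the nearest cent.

COGS = $19,947.79

Mar 21, sell 1061: 1061/1286 × $24,178.00 → $19,947.79
Ending inventory (cost pool remaining) = $4,230.21
Check: goods available $24,178.00 = COGS $19,947.79 + ending $4,230.21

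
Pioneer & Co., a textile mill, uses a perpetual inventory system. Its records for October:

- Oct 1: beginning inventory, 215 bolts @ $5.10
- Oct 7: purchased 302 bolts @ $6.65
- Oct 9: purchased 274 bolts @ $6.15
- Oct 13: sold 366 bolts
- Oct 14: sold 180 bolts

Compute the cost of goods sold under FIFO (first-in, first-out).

Oct 13, 366 sold [FIFO — oldest first]: 215 @ $5.10 + 151 @ $6.65 = $2,100.65
Oct 14, 180 sold [FIFO — oldest first]: 151 @ $6.65 + 29 @ $6.15 = $1,182.50
Total COGS = $2,100.65 + $1,182.50 = $3,283.15
Ending inventory: 245 @ $6.15 = $1,506.75

COGS = $3,283.15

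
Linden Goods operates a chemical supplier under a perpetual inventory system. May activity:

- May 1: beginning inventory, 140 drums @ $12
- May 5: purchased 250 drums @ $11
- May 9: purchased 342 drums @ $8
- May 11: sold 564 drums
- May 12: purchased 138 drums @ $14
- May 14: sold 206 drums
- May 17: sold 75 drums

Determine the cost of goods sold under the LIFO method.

May 11, 564 sold [LIFO — newest first]: 342 @ $8 + 222 @ $11 = $5,178
May 14, 206 sold [LIFO — newest first]: 138 @ $14 + 28 @ $11 + 40 @ $12 = $2,720
May 17, 75 sold [LIFO — newest first]: 75 @ $12 = $900
Total COGS = $5,178 + $2,720 + $900 = $8,798
Ending inventory: 25 @ $12 = $300
Check: goods available $9,098 = COGS $8,798 + ending $300

COGS = $8,798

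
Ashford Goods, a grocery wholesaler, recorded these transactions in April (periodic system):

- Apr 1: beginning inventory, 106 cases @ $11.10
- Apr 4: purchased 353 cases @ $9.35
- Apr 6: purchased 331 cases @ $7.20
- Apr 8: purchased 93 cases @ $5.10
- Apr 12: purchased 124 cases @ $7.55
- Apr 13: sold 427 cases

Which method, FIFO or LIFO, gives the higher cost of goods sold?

FIFO

FIFO COGS: 106 @ $11.10 + 321 @ $9.35 = $4,177.95
LIFO COGS: 124 @ $7.55 + 93 @ $5.10 + 210 @ $7.20 = $2,922.50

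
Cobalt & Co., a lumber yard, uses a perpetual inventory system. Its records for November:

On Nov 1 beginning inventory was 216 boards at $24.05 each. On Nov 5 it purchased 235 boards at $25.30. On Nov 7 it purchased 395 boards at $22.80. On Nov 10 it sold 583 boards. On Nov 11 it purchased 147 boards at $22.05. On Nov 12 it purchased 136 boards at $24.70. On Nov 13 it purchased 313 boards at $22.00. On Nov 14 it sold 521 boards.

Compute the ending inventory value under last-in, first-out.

Nov 10, 583 sold [LIFO — newest first]: 395 @ $22.80 + 188 @ $25.30 = $13,762.40
Nov 14, 521 sold [LIFO — newest first]: 313 @ $22.00 + 136 @ $24.70 + 72 @ $22.05 = $11,832.80
Total COGS = $13,762.40 + $11,832.80 = $25,595.20
Ending inventory: 216 @ $24.05 + 47 @ $25.30 + 75 @ $22.05 = $8,037.65
Check: goods available $33,632.85 = COGS $25,595.20 + ending $8,037.65

Ending inventory = $8,037.65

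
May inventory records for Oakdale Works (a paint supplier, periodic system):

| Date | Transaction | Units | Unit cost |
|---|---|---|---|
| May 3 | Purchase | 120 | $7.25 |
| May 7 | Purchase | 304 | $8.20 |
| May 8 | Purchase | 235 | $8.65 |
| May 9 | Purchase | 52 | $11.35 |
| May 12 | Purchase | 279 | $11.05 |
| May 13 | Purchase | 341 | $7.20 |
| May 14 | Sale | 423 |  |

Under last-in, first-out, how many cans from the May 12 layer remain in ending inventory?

May 14, 423 sold [LIFO — newest first]: 341 @ $7.20 + 82 @ $11.05 = $3,361.30
Ending inventory: 120 @ $7.25 + 304 @ $8.20 + 235 @ $8.65 + 52 @ $11.35 + 197 @ $11.05 = $8,162.60

197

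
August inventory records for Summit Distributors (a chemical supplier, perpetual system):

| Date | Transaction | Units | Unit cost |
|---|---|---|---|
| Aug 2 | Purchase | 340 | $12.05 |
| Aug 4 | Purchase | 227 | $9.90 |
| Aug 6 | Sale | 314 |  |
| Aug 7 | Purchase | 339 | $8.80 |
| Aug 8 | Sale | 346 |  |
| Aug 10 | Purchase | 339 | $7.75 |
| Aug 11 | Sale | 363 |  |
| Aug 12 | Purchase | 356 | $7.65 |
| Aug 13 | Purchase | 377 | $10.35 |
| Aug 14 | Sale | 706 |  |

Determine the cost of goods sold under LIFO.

Aug 6, 314 sold [LIFO — newest first]: 227 @ $9.90 + 87 @ $12.05 = $3,295.65
Aug 8, 346 sold [LIFO — newest first]: 339 @ $8.80 + 7 @ $12.05 = $3,067.55
Aug 11, 363 sold [LIFO — newest first]: 339 @ $7.75 + 24 @ $12.05 = $2,916.45
Aug 14, 706 sold [LIFO — newest first]: 377 @ $10.35 + 329 @ $7.65 = $6,418.80
Total COGS = $3,295.65 + $3,067.55 + $2,916.45 + $6,418.80 = $15,698.45
Ending inventory: 222 @ $12.05 + 27 @ $7.65 = $2,881.65
Check: goods available $18,580.10 = COGS $15,698.45 + ending $2,881.65

COGS = $15,698.45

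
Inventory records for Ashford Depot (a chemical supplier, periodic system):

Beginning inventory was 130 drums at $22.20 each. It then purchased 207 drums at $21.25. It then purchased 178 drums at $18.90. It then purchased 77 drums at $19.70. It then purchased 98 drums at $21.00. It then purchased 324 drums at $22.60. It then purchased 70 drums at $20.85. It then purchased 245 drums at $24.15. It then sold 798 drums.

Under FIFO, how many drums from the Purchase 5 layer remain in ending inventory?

Sale 1 (798) [FIFO — oldest first]: 130 @ $22.20 + 207 @ $21.25 + 178 @ $18.90 + 77 @ $19.70 + 98 @ $21.00 + 108 @ $22.60 = $16,664.65
Ending inventory: 216 @ $22.60 + 70 @ $20.85 + 245 @ $24.15 = $12,257.85
Check: goods available $28,922.50 = COGS $16,664.65 + ending $12,257.85

216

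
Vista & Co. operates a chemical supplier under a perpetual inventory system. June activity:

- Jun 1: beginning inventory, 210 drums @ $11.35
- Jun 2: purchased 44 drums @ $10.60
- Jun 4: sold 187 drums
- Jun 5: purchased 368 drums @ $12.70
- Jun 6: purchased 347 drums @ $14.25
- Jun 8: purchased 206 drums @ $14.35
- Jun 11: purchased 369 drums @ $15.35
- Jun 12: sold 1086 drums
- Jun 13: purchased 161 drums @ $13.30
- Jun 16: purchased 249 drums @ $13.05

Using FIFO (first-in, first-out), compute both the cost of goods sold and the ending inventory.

Jun 4, 187 sold [FIFO — oldest first]: 187 @ $11.35 = $2,122.45
Jun 12, 1086 sold [FIFO — oldest first]: 23 @ $11.35 + 44 @ $10.60 + 368 @ $12.70 + 347 @ $14.25 + 206 @ $14.35 + 98 @ $15.35 = $14,806.20
Total COGS = $2,122.45 + $14,806.20 = $16,928.65
Ending inventory: 271 @ $15.35 + 161 @ $13.30 + 249 @ $13.05 = $9,550.60
Check: goods available $26,479.25 = COGS $16,928.65 + ending $9,550.60

COGS = $16,928.65; ending inventory = $9,550.60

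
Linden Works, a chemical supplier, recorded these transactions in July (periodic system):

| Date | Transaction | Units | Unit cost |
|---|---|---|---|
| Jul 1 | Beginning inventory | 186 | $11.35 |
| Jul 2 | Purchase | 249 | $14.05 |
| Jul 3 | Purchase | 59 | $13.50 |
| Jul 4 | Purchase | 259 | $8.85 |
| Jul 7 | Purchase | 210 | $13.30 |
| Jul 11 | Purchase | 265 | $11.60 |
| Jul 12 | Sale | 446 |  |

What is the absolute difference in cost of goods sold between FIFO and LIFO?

$276.75

FIFO COGS: 186 @ $11.35 + 249 @ $14.05 + 11 @ $13.50 = $5,758.05
LIFO COGS: 265 @ $11.60 + 181 @ $13.30 = $5,481.30
Difference = |$5,758.05 − $5,481.30| = $276.75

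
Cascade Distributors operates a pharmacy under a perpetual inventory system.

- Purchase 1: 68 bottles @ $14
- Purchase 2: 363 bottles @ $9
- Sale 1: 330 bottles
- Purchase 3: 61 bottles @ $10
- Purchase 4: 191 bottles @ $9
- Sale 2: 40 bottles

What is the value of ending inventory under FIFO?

Sale 1 (330) [FIFO — oldest first]: 68 @ $14 + 262 @ $9 = $3,310
Sale 2 (40) [FIFO — oldest first]: 40 @ $9 = $360
Total COGS = $3,310 + $360 = $3,670
Ending inventory: 61 @ $9 + 61 @ $10 + 191 @ $9 = $2,878

Ending inventory = $2,878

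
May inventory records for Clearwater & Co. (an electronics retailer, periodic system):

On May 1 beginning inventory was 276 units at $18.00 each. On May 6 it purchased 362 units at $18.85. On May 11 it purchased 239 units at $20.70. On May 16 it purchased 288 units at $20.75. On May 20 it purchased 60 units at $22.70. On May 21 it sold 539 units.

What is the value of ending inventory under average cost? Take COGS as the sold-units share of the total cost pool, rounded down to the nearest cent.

Ending inventory = $13,483.12

May 21, sell 539: 539/1225 × $24,077.00 → $10,593.88
Ending inventory (cost pool remaining) = $13,483.12
Check: goods available $24,077.00 = COGS $10,593.88 + ending $13,483.12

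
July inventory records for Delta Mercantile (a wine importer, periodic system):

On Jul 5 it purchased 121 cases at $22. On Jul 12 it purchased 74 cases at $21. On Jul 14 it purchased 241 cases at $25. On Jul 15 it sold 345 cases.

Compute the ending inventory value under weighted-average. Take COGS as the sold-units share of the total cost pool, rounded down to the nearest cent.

Jul 15, sell 345: 345/436 × $10,241.00 → $8,103.54
Ending inventory (cost pool remaining) = $2,137.46

Ending inventory = $2,137.46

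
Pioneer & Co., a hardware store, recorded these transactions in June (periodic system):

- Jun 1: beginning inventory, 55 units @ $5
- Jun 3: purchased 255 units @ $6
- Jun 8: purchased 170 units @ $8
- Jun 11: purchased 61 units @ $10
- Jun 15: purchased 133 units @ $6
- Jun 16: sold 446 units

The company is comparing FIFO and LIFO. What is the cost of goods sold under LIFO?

COGS = $3,260

FIFO COGS: 55 @ $5 + 255 @ $6 + 136 @ $8 = $2,893
LIFO COGS: 133 @ $6 + 61 @ $10 + 170 @ $8 + 82 @ $6 = $3,260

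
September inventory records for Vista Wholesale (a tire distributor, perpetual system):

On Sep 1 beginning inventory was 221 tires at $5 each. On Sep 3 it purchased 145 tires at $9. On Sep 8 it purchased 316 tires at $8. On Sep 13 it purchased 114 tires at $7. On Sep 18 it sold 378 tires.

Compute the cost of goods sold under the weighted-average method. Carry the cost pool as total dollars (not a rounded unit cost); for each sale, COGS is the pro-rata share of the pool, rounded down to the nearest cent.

COGS = $2,723.87

After Sep 1: 221 on hand, pool $1,105.00 (≈ $5.0000 each)
After Sep 3: 366 on hand, pool $2,410.00 (≈ $6.5847 each)
After Sep 8: 682 on hand, pool $4,938.00 (≈ $7.2405 each)
After Sep 13: 796 on hand, pool $5,736.00 (≈ $7.2060 each)
Sep 18, sell 378: 378/796 × $5,736.00 → $2,723.87
Ending inventory (cost pool remaining) = $3,012.13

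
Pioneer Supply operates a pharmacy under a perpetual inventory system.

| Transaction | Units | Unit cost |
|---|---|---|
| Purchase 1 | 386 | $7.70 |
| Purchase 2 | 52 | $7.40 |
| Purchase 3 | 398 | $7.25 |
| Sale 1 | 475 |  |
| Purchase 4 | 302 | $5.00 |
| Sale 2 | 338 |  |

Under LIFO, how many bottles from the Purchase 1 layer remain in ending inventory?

325

Sale 1 (475) [LIFO — newest first]: 398 @ $7.25 + 52 @ $7.40 + 25 @ $7.70 = $3,462.80
Sale 2 (338) [LIFO — newest first]: 302 @ $5.00 + 36 @ $7.70 = $1,787.20
Total COGS = $3,462.80 + $1,787.20 = $5,250.00
Ending inventory: 325 @ $7.70 = $2,502.50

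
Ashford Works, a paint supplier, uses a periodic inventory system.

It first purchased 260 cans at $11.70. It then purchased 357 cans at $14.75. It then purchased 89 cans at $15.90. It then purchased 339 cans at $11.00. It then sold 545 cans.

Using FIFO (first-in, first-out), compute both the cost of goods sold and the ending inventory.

COGS = $7,245.75; ending inventory = $6,206.10

Sale 1 (545) [FIFO — oldest first]: 260 @ $11.70 + 285 @ $14.75 = $7,245.75
Ending inventory: 72 @ $14.75 + 89 @ $15.90 + 339 @ $11.00 = $6,206.10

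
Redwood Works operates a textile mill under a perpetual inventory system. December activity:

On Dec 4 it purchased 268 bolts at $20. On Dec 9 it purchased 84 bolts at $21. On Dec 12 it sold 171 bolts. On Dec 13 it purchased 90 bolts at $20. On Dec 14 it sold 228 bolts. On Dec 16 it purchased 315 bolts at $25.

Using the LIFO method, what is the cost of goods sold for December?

Dec 12, 171 sold [LIFO — newest first]: 84 @ $21 + 87 @ $20 = $3,504
Dec 14, 228 sold [LIFO — newest first]: 90 @ $20 + 138 @ $20 = $4,560
Total COGS = $3,504 + $4,560 = $8,064
Ending inventory: 43 @ $20 + 315 @ $25 = $8,735
Check: goods available $16,799 = COGS $8,064 + ending $8,735

COGS = $8,064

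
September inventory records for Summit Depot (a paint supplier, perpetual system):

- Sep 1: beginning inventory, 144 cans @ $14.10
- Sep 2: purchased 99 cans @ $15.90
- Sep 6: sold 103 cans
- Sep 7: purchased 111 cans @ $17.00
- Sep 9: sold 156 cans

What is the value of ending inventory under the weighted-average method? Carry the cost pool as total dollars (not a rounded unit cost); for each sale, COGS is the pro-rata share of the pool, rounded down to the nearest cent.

Ending inventory = $1,500.20

After Sep 1: 144 on hand, pool $2,030.40 (≈ $14.1000 each)
After Sep 2: 243 on hand, pool $3,604.50 (≈ $14.8333 each)
Sep 6, sell 103: 103/243 × $3,604.50 → $1,527.83
After Sep 7: 251 on hand, pool $3,963.67 (≈ $15.7915 each)
Sep 9, sell 156: 156/251 × $3,963.67 → $2,463.47
Total COGS = $1,527.83 + $2,463.47 = $3,991.30
Ending inventory (cost pool remaining) = $1,500.20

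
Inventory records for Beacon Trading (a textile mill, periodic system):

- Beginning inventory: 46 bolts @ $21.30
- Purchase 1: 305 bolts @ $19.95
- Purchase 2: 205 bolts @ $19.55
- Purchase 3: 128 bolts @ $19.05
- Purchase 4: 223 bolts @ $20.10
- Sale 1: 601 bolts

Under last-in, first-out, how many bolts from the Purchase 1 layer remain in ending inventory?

Sale 1 (601) [LIFO — newest first]: 223 @ $20.10 + 128 @ $19.05 + 205 @ $19.55 + 45 @ $19.95 = $11,826.20
Ending inventory: 46 @ $21.30 + 260 @ $19.95 = $6,166.80
Check: goods available $17,993.00 = COGS $11,826.20 + ending $6,166.80

260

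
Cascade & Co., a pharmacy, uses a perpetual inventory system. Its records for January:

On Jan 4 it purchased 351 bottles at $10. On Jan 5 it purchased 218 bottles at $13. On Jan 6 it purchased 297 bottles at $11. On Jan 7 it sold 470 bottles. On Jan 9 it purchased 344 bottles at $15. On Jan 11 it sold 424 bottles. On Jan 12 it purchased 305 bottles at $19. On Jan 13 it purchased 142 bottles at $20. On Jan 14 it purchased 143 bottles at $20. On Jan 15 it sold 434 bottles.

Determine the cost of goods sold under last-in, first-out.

Jan 7, 470 sold [LIFO — newest first]: 297 @ $11 + 173 @ $13 = $5,516
Jan 11, 424 sold [LIFO — newest first]: 344 @ $15 + 45 @ $13 + 35 @ $10 = $6,095
Jan 15, 434 sold [LIFO — newest first]: 143 @ $20 + 142 @ $20 + 149 @ $19 = $8,531
Total COGS = $5,516 + $6,095 + $8,531 = $20,142
Ending inventory: 316 @ $10 + 156 @ $19 = $6,124
Check: goods available $26,266 = COGS $20,142 + ending $6,124

COGS = $20,142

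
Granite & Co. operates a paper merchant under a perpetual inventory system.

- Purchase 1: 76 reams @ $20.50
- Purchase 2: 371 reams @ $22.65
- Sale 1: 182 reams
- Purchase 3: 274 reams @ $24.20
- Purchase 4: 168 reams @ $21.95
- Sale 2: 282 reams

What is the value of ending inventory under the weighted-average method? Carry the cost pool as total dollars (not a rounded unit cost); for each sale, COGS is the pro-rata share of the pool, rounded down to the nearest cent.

Ending inventory = $9,752.63

After Purchase 1: 76 on hand, pool $1,558.00 (≈ $20.5000 each)
After Purchase 2: 447 on hand, pool $9,961.15 (≈ $22.2845 each)
Sale 1, sell 182: 182/447 × $9,961.15 → $4,055.77
After Purchase 3: 539 on hand, pool $12,536.18 (≈ $23.2582 each)
After Purchase 4: 707 on hand, pool $16,223.78 (≈ $22.9474 each)
Sale 2, sell 282: 282/707 × $16,223.78 → $6,471.15
Total COGS = $4,055.77 + $6,471.15 = $10,526.92
Ending inventory (cost pool remaining) = $9,752.63
Check: goods available $20,279.55 = COGS $10,526.92 + ending $9,752.63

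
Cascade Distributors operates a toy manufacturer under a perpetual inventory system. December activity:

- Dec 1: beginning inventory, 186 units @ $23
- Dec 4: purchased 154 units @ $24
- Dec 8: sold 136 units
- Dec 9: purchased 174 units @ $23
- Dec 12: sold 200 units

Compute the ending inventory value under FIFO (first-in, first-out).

Dec 8, 136 sold [FIFO — oldest first]: 136 @ $23 = $3,128
Dec 12, 200 sold [FIFO — oldest first]: 50 @ $23 + 150 @ $24 = $4,750
Total COGS = $3,128 + $4,750 = $7,878
Ending inventory: 4 @ $24 + 174 @ $23 = $4,098

Ending inventory = $4,098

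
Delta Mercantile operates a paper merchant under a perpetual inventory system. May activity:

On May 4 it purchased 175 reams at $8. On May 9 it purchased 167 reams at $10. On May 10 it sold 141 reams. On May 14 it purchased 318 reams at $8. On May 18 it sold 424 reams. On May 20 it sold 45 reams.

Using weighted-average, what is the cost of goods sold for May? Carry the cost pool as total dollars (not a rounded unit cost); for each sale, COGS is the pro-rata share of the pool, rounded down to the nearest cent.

COGS = $5,195.08

After May 4: 175 on hand, pool $1,400.00 (≈ $8.0000 each)
After May 9: 342 on hand, pool $3,070.00 (≈ $8.9766 each)
May 10, sell 141: 141/342 × $3,070.00 → $1,265.70
After May 14: 519 on hand, pool $4,348.30 (≈ $8.3782 each)
May 18, sell 424: 424/519 × $4,348.30 → $3,552.36
May 20, sell 45: 45/95 × $795.94 → $377.02
Total COGS = $1,265.70 + $3,552.36 + $377.02 = $5,195.08
Ending inventory (cost pool remaining) = $418.92
Check: goods available $5,614.00 = COGS $5,195.08 + ending $418.92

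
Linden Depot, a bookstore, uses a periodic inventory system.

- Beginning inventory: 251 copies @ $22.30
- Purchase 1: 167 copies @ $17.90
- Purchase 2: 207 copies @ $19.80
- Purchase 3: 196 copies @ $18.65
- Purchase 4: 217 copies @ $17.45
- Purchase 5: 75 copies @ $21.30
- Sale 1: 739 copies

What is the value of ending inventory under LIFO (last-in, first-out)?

Ending inventory = $7,799.00

Sale 1 (739) [LIFO — newest first]: 75 @ $21.30 + 217 @ $17.45 + 196 @ $18.65 + 207 @ $19.80 + 44 @ $17.90 = $13,925.75
Ending inventory: 251 @ $22.30 + 123 @ $17.90 = $7,799.00
Check: goods available $21,724.75 = COGS $13,925.75 + ending $7,799.00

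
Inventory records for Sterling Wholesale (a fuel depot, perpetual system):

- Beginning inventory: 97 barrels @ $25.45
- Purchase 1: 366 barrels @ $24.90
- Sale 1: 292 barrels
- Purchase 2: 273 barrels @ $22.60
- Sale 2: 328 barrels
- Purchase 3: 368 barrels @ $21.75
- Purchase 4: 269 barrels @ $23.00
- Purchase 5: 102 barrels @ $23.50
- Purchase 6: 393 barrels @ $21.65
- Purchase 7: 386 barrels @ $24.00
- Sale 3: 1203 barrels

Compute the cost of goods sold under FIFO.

Sale 1 (292) [FIFO — oldest first]: 97 @ $25.45 + 195 @ $24.90 = $7,324.15
Sale 2 (328) [FIFO — oldest first]: 171 @ $24.90 + 157 @ $22.60 = $7,806.10
Sale 3 (1203) [FIFO — oldest first]: 116 @ $22.60 + 368 @ $21.75 + 269 @ $23.00 + 102 @ $23.50 + 348 @ $21.65 = $26,743.80
Total COGS = $7,324.15 + $7,806.10 + $26,743.80 = $41,874.05
Ending inventory: 45 @ $21.65 + 386 @ $24.00 = $10,238.25
Check: goods available $52,112.30 = COGS $41,874.05 + ending $10,238.25

COGS = $41,874.05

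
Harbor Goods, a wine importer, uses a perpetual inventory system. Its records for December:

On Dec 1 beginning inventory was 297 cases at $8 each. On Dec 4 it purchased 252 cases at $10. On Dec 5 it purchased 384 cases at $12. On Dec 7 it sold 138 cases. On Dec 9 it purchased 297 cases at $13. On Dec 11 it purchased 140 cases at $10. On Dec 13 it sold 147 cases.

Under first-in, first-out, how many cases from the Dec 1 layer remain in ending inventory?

12

Dec 7, 138 sold [FIFO — oldest first]: 138 @ $8 = $1,104
Dec 13, 147 sold [FIFO — oldest first]: 147 @ $8 = $1,176
Total COGS = $1,104 + $1,176 = $2,280
Ending inventory: 12 @ $8 + 252 @ $10 + 384 @ $12 + 297 @ $13 + 140 @ $10 = $12,485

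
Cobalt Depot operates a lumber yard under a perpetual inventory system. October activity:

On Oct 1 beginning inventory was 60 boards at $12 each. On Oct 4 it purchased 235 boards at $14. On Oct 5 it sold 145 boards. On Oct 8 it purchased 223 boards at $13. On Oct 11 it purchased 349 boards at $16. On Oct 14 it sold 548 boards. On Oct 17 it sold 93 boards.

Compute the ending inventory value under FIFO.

Oct 5, 145 sold [FIFO — oldest first]: 60 @ $12 + 85 @ $14 = $1,910
Oct 14, 548 sold [FIFO — oldest first]: 150 @ $14 + 223 @ $13 + 175 @ $16 = $7,799
Oct 17, 93 sold [FIFO — oldest first]: 93 @ $16 = $1,488
Total COGS = $1,910 + $7,799 + $1,488 = $11,197
Ending inventory: 81 @ $16 = $1,296
Check: goods available $12,493 = COGS $11,197 + ending $1,296

Ending inventory = $1,296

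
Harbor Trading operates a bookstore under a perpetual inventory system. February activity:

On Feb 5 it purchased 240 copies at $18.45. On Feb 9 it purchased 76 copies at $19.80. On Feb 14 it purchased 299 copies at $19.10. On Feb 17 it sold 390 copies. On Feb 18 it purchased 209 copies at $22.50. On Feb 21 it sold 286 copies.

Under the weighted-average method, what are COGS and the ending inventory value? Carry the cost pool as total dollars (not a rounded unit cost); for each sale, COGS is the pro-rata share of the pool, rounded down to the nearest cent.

COGS = $13,289.89; ending inventory = $3,056.31

After Feb 5: 240 on hand, pool $4,428.00 (≈ $18.4500 each)
After Feb 9: 316 on hand, pool $5,932.80 (≈ $18.7747 each)
After Feb 14: 615 on hand, pool $11,643.70 (≈ $18.9328 each)
Feb 17, sell 390: 390/615 × $11,643.70 → $7,383.80
After Feb 18: 434 on hand, pool $8,962.40 (≈ $20.6507 each)
Feb 21, sell 286: 286/434 × $8,962.40 → $5,906.09
Total COGS = $7,383.80 + $5,906.09 = $13,289.89
Ending inventory (cost pool remaining) = $3,056.31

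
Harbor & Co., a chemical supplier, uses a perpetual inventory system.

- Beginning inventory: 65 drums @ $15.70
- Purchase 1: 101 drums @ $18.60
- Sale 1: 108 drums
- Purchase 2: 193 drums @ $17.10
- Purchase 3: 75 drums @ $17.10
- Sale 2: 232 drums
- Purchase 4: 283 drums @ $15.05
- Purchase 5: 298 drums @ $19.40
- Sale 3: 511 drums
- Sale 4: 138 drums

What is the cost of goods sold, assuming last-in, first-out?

COGS = $17,114.05

Sale 1 (108) [LIFO — newest first]: 101 @ $18.60 + 7 @ $15.70 = $1,988.50
Sale 2 (232) [LIFO — newest first]: 75 @ $17.10 + 157 @ $17.10 = $3,967.20
Sale 3 (511) [LIFO — newest first]: 298 @ $19.40 + 213 @ $15.05 = $8,986.85
Sale 4 (138) [LIFO — newest first]: 70 @ $15.05 + 36 @ $17.10 + 32 @ $15.70 = $2,171.50
Total COGS = $1,988.50 + $3,967.20 + $8,986.85 + $2,171.50 = $17,114.05
Ending inventory: 26 @ $15.70 = $408.20
Check: goods available $17,522.25 = COGS $17,114.05 + ending $408.20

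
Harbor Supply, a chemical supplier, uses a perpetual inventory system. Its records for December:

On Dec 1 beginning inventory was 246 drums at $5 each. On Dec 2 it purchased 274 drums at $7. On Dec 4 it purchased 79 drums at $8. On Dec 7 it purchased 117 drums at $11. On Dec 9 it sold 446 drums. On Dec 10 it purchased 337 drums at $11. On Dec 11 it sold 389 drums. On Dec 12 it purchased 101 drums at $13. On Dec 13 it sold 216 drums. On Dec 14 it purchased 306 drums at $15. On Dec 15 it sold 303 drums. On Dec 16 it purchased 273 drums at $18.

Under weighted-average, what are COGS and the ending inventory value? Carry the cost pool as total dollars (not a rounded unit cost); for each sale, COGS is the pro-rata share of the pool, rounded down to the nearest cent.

After Dec 1: 246 on hand, pool $1,230.00 (≈ $5.0000 each)
After Dec 2: 520 on hand, pool $3,148.00 (≈ $6.0538 each)
After Dec 4: 599 on hand, pool $3,780.00 (≈ $6.3105 each)
After Dec 7: 716 on hand, pool $5,067.00 (≈ $7.0768 each)
Dec 9, sell 446: 446/716 × $5,067.00 → $3,156.25
After Dec 10: 607 on hand, pool $5,617.75 (≈ $9.2549 each)
Dec 11, sell 389: 389/607 × $5,617.75 → $3,600.17
After Dec 12: 319 on hand, pool $3,330.58 (≈ $10.4407 each)
Dec 13, sell 216: 216/319 × $3,330.58 → $2,255.18
After Dec 14: 409 on hand, pool $5,665.40 (≈ $13.8518 each)
Dec 15, sell 303: 303/409 × $5,665.40 → $4,197.10
After Dec 16: 379 on hand, pool $6,382.30 (≈ $16.8398 each)
Total COGS = $3,156.25 + $3,600.17 + $2,255.18 + $4,197.10 = $13,208.70
Ending inventory (cost pool remaining) = $6,382.30

COGS = $13,208.70; ending inventory = $6,382.30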